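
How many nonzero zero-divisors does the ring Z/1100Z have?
In Z/1100Z each nonzero element is either a unit (gcd with 1100 is 1) or a zero-divisor (gcd > 1). The number of units is φ(1100): factorise 1100 = 2^2 · 5^2 · 11, so φ(1100) = (2^2 − 2^1) · (5^2 − 5^1) · (11 − 1) = 2 · 20 · 10 = 400. The nonzero elements number 1100 − 1 = 1099. Hence the nonzero zero-divisors number 1099 − 400 = 699.

Final answer: Z/1100Z has 699 nonzero zero-divisors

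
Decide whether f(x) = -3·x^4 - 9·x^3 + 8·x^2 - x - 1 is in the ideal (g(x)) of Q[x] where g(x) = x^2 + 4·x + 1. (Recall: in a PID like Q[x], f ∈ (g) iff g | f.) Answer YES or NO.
In Q[x] the ideal (g) consists of all multiples of g, so f ∈ (g) iff g | f, i.e. iff the remainder of f on division by g is 0. Divide f by g (g is monic, so eliminate the leading term of the running remainder at each step):
  leading term -3·x^4: subtract (-3·x^2)·g(x) = -3·x^4 - 12·x^3 - 3·x^2, leaving 3·x^3 + 11·x^2 - x - 1
  leading term 3·x^3: subtract (3·x)·g(x) = 3·x^3 + 12·x^2 + 3·x, leaving -x^2 - 4·x - 1
  leading term -x^2: subtract (-1)·g(x) = -x^2 - 4·x - 1, leaving 0
The remainder is 0, so f(x) = g(x) · h(x) with h(x) = -3·x^2 + 3·x - 1. Hence g | f, i.e. f ∈ (g).

Final answer: YES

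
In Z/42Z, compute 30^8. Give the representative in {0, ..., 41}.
Use repeated squaring. Binary(8) = 1000. Walk through the bits of the exponent 8 left-to-right: at each bit after the leading one, square the running value, then multiply by 30 if the bit is 1 (always reducing mod 42):
  bit 1 = 1 (leading): start with 30.
  bit 2 = 0: square 30^2 = 900 ≡ 18 (mod 42).
  bit 3 = 0: square 18^2 = 324 ≡ 30 (mod 42).
  bit 4 = 0: square 30^2 = 900 ≡ 18 (mod 42).
Final value: 30^8 ≡ 18 (mod 42).

Final answer: 18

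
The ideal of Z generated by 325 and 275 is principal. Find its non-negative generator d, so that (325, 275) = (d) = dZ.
(325, 275) = (25); d = 25

In the PID Z, (a, b) is generated by gcd(a, b). Compute gcd(325, 275) with the extended Euclidean algorithm, tracking rows (r, s, t) with s·325 + t·275 = r:
  row A: (325, 1, 0)   [1·325 + 0·275 = 325]
  row B: (275, 0, 1)   [0·325 + 1·275 = 275]
  325 = 1·275 + 50   → row C = row A − 1·row B = (50, 1, −1)   [check: 1·325 − 1·275 = 50]
  275 = 5·50 + 25   → row D = row B − 5·row C = (25, −5, 6)   [check: −5·325 + 6·275 = 25]
  50 = 2·25 + 0   → remainder 0, stop. gcd = 25 (last nonzero row D).
So gcd(325, 275) = 25, with Bézout identity −5·325 + 6·275 = 25. Containment (⊇): the Bézout identity exhibits 25 as an element of (325, 275), giving (25) ⊆ (325, 275). Containment (⊆): since 25 | 325 and 25 | 275 (325 = 25·13, 275 = 25·11), every Z-linear combination of 325 and 275 is divisible by 25, so (325, 275) ⊆ (25). Therefore (325, 275) = (25), d = 25.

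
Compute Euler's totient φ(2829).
φ(2829) = 1760

φ is multiplicative, with φ(p^e) = p^e − p^(e−1). Factorise 2829 = 3 · 23 · 41. Then
  φ(2829) = (3 − 1) · (23 − 1) · (41 − 1) = 2 · 22 · 40 = 1760.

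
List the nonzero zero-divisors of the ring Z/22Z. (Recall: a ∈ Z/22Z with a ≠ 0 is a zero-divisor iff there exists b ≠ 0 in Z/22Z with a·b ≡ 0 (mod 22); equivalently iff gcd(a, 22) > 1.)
An element a ∈ Z/22Z (with a ≠ 0) is a zero-divisor iff gcd(a, 22) > 1 (because a is a unit precisely when gcd(a, n) = 1, and in Z/nZ every nonzero, non-unit element is a zero-divisor). Scan a = 1, ..., 21 and keep those with gcd(a, 22) > 1:
  gcd(2, 22) = 2, gcd(4, 22) = 2, gcd(6, 22) = 2, gcd(8, 22) = 2, gcd(10, 22) = 2, gcd(11, 22) = 11, gcd(12, 22) = 2, gcd(14, 22) = 2, gcd(16, 22) = 2, gcd(18, 22) = 2, gcd(20, 22) = 2.
All other a ∈ {1, ..., 21} have gcd(a, 22) = 1 and are units. So the nonzero zero-divisors are exactly the 11 values of a appearing in this scan.

Final answer: nonzero zero-divisors of Z/22Z = {2, 4, 6, 8, 10, 11, 12, 14, 16, 18, 20}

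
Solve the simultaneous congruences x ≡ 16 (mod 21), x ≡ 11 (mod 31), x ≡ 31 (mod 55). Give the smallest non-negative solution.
The moduli 21, 31, 55 are pairwise coprime, so by the CRT there is a unique solution mod 21·31·55 = 35805.
Solve by successive substitution. Start with x ≡ 16 (mod 21).
  Combine with x ≡ 11 (mod 31): write x = 16 + 21·t and require 16 + 21·t ≡ 11 (mod 31), i.e. 21·t ≡ 11 − 16 ≡ 26 (mod 31). Since 21^(−1) ≡ 3 (mod 31), t ≡ 3·26 ≡ 16 (mod 31). So x ≡ 16 + 21·16 = 352 (mod 651).
  Combine with x ≡ 31 (mod 55): write x = 352 + 651·t and require 352 + 651·t ≡ 31 (mod 55), i.e. 651·t ≡ 31 − 352 ≡ 9 (mod 55). Since 651^(−1) ≡ 6 (mod 55) (651 ≡ 46 (mod 55)), t ≡ 6·9 ≡ 54 (mod 55). So x ≡ 352 + 651·54 = 35506 (mod 35805).
Unique solution in [0, 35805): x = 35506.

Final answer: x ≡ 35506 (mod 35805); the representative in [0, 35805) is 35506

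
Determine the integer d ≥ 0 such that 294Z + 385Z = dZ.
(294, 385) = (7); d = 7

In the PID Z, (a, b) is generated by gcd(a, b). Compute gcd(385, 294) with the extended Euclidean algorithm, tracking rows (r, s, t) with s·385 + t·294 = r:
  row A: (385, 1, 0)   [1·385 + 0·294 = 385]
  row B: (294, 0, 1)   [0·385 + 1·294 = 294]
  385 = 1·294 + 91   → row C = row A − 1·row B = (91, 1, −1)   [check: 1·385 − 1·294 = 91]
  294 = 3·91 + 21   → row D = row B − 3·row C = (21, −3, 4)   [check: −3·385 + 4·294 = 21]
  91 = 4·21 + 7   → row E = row C − 4·row D = (7, 13, −17)   [check: 13·385 − 17·294 = 7]
  21 = 3·7 + 0   → remainder 0, stop. gcd = 7 (last nonzero row E).
So gcd(294, 385) = 7, with Bézout identity 13·385 − 17·294 = 7. Containment (⊇): the Bézout identity exhibits 7 as an element of (294, 385), giving (7) ⊆ (294, 385). Containment (⊆): since 7 | 294 and 7 | 385 (294 = 7·42, 385 = 7·55), every Z-linear combination of 294 and 385 is divisible by 7, so (294, 385) ⊆ (7). Therefore (294, 385) = (7), d = 7.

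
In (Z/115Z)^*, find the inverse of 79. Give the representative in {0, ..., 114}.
Apply the extended Euclidean algorithm to (115, 79), tracking rows (r, s, t) with s·115 + t·79 = r. Each division r_prev = q·r_cur + r_new produces the new row as (previous row) − q·(current row):
  row A: (115, 1, 0)   [1·115 + 0·79 = 115]
  row B: (79, 0, 1)   [0·115 + 1·79 = 79]
  115 = 1·79 + 36   → row C = row A − 1·row B = (36, 1, −1)   [check: 1·115 − 1·79 = 36]
  79 = 2·36 + 7   → row D = row B − 2·row C = (7, −2, 3)   [check: −2·115 + 3·79 = 7]
  36 = 5·7 + 1   → row E = row C − 5·row D = (1, 11, −16)   [check: 11·115 − 16·79 = 1]
  7 = 7·1 + 0   → remainder 0, stop. gcd = 1 (last nonzero row E).
The gcd is 1, so 79 is invertible mod 115. The last nonzero row gives 11·115 − 16·79 = 1, so t = −16. So 79^(−1) ≡ −16 ≡ 99 (mod 115). Verify: 79 · 99 = 7821 ≡ 1 (mod 115). ✓

Final answer: 79^(−1) ≡ 99 (mod 115)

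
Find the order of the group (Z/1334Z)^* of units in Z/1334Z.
|(Z/1334Z)^*| = 616

(Z/1334Z)^* consists of the classes a with gcd(a, 1334) = 1, so its order is φ(1334). φ is multiplicative, with φ(p^e) = p^e − p^(e−1). Factorise 1334 = 2 · 23 · 29. Then
  φ(1334) = (2 − 1) · (23 − 1) · (29 − 1) = 1 · 22 · 28 = 616.
Thus |(Z/1334Z)^*| = 616.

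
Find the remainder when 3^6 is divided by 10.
Use repeated squaring. Binary(6) = 110. Walk through the bits of the exponent 6 left-to-right: at each bit after the leading one, square the running value, then multiply by 3 if the bit is 1 (always reducing mod 10):
  bit 1 = 1 (leading): start with 3.
  bit 2 = 1: square 3^2 = 9; bit is 1, so multiply 9·3 = 27 ≡ 7 (mod 10).
  bit 3 = 0: square 7^2 = 49 ≡ 9 (mod 10).
Final value: 3^6 ≡ 9 (mod 10).

Final answer: 9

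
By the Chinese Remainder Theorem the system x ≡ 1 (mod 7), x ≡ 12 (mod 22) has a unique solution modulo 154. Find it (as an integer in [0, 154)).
The moduli 7, 22 are pairwise coprime, so by the CRT there is a unique solution mod 7·22 = 154.
Solve by successive substitution. Start with x ≡ 1 (mod 7).
  Combine with x ≡ 12 (mod 22): write x = 1 + 7·t and require 1 + 7·t ≡ 12 (mod 22), i.e. 7·t ≡ 12 − 1 ≡ 11 (mod 22). Since 7^(−1) ≡ 19 (mod 22), t ≡ 19·11 ≡ 11 (mod 22). So x ≡ 1 + 7·11 = 78 (mod 154).
Unique solution in [0, 154): x = 78.

Final answer: x ≡ 78 (mod 154); the representative in [0, 154) is 78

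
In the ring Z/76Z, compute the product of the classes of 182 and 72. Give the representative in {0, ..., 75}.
32

Reduce the factors first: 182 ≡ 30 (mod 76), so 182 · 72 ≡ 30 · 72 (mod 76). 30 · 72 = 2160. Dividing by 76: 2160 = 28·76 + 32. So (182 · 72) mod 76 = 32.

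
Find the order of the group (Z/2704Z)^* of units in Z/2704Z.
|(Z/2704Z)^*| = 1248

(Z/2704Z)^* consists of the classes a with gcd(a, 2704) = 1, so its order is φ(2704). φ is multiplicative, with φ(p^e) = p^e − p^(e−1). Factorise 2704 = 2^4 · 13^2. Then
  φ(2704) = (2^4 − 2^3) · (13^2 − 13^1) = 8 · 156 = 1248.
Thus |(Z/2704Z)^*| = 1248.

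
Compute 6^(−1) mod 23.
6^(−1) ≡ 4 (mod 23)

Apply the extended Euclidean algorithm to (23, 6), tracking rows (r, s, t) with s·23 + t·6 = r. Each division r_prev = q·r_cur + r_new produces the new row as (previous row) − q·(current row):
  row A: (23, 1, 0)   [1·23 + 0·6 = 23]
  row B: (6, 0, 1)   [0·23 + 1·6 = 6]
  23 = 3·6 + 5   → row C = row A − 3·row B = (5, 1, −3)   [check: 1·23 − 3·6 = 5]
  6 = 1·5 + 1   → row D = row B − 1·row C = (1, −1, 4)   [check: −1·23 + 4·6 = 1]
  5 = 5·1 + 0   → remainder 0, stop. gcd = 1 (last nonzero row D).
The gcd is 1, so 6 is invertible mod 23. The last nonzero row gives −1·23 + 4·6 = 1, so t = 4. So 6^(−1) ≡ 4 (mod 23). Verify: 6 · 4 = 24 ≡ 1 (mod 23). ✓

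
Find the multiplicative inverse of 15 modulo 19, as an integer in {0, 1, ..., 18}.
15^(−1) ≡ 14 (mod 19)

Apply the extended Euclidean algorithm to (19, 15), tracking rows (r, s, t) with s·19 + t·15 = r. Each division r_prev = q·r_cur + r_new produces the new row as (previous row) − q·(current row):
  row A: (19, 1, 0)   [1·19 + 0·15 = 19]
  row B: (15, 0, 1)   [0·19 + 1·15 = 15]
  19 = 1·15 + 4   → row C = row A − 1·row B = (4, 1, −1)   [check: 1·19 − 1·15 = 4]
  15 = 3·4 + 3   → row D = row B − 3·row C = (3, −3, 4)   [check: −3·19 + 4·15 = 3]
  4 = 1·3 + 1   → row E = row C − 1·row D = (1, 4, −5)   [check: 4·19 − 5·15 = 1]
  3 = 3·1 + 0   → remainder 0, stop. gcd = 1 (last nonzero row E).
The gcd is 1, so 15 is invertible mod 19. The last nonzero row gives 4·19 − 5·15 = 1, so t = −5. So 15^(−1) ≡ −5 ≡ 14 (mod 19). Verify: 15 · 14 = 210 ≡ 1 (mod 19). ✓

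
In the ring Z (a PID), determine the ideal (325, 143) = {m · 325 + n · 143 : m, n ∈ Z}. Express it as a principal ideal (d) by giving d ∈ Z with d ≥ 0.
In the PID Z, (a, b) is generated by gcd(a, b). Compute gcd(325, 143) with the extended Euclidean algorithm, tracking rows (r, s, t) with s·325 + t·143 = r:
  row A: (325, 1, 0)   [1·325 + 0·143 = 325]
  row B: (143, 0, 1)   [0·325 + 1·143 = 143]
  325 = 2·143 + 39   → row C = row A − 2·row B = (39, 1, −2)   [check: 1·325 − 2·143 = 39]
  143 = 3·39 + 26   → row D = row B − 3·row C = (26, −3, 7)   [check: −3·325 + 7·143 = 26]
  39 = 1·26 + 13   → row E = row C − 1·row D = (13, 4, −9)   [check: 4·325 − 9·143 = 13]
  26 = 2·13 + 0   → remainder 0, stop. gcd = 13 (last nonzero row E).
So gcd(325, 143) = 13, with Bézout identity 4·325 − 9·143 = 13. Containment (⊇): the Bézout identity exhibits 13 as an element of (325, 143), giving (13) ⊆ (325, 143). Containment (⊆): since 13 | 325 and 13 | 143 (325 = 13·25, 143 = 13·11), every Z-linear combination of 325 and 143 is divisible by 13, so (325, 143) ⊆ (13). Therefore (325, 143) = (13), d = 13.

Final answer: (325, 143) = (13); d = 13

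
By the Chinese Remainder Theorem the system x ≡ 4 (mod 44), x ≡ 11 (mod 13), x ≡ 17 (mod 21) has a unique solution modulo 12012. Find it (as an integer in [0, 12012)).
x ≡ 752 (mod 12012); the representative in [0, 12012) is 752

The moduli 44, 13, 21 are pairwise coprime, so by the CRT there is a unique solution mod 44·13·21 = 12012.
Solve by successive substitution. Start with x ≡ 4 (mod 44).
  Combine with x ≡ 11 (mod 13): write x = 4 + 44·t and require 4 + 44·t ≡ 11 (mod 13), i.e. 44·t ≡ 11 − 4 ≡ 7 (mod 13). Since 44^(−1) ≡ 8 (mod 13) (44 ≡ 5 (mod 13)), t ≡ 8·7 ≡ 4 (mod 13). So x ≡ 4 + 44·4 = 180 (mod 572).
  Combine with x ≡ 17 (mod 21): write x = 180 + 572·t and require 180 + 572·t ≡ 17 (mod 21), i.e. 572·t ≡ 17 − 180 ≡ 5 (mod 21). Since 572^(−1) ≡ 17 (mod 21) (572 ≡ 5 (mod 21)), t ≡ 17·5 ≡ 1 (mod 21). So x ≡ 180 + 572·1 = 752 (mod 12012).
Unique solution in [0, 12012): x = 752.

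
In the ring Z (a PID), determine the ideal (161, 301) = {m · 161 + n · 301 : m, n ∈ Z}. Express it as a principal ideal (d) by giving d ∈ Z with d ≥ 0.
(161, 301) = (7); d = 7

In the PID Z, (a, b) is generated by gcd(a, b). Compute gcd(301, 161) with the extended Euclidean algorithm, tracking rows (r, s, t) with s·301 + t·161 = r:
  row A: (301, 1, 0)   [1·301 + 0·161 = 301]
  row B: (161, 0, 1)   [0·301 + 1·161 = 161]
  301 = 1·161 + 140   → row C = row A − 1·row B = (140, 1, −1)   [check: 1·301 − 1·161 = 140]
  161 = 1·140 + 21   → row D = row B − 1·row C = (21, −1, 2)   [check: −1·301 + 2·161 = 21]
  140 = 6·21 + 14   → row E = row C − 6·row D = (14, 7, −13)   [check: 7·301 − 13·161 = 14]
  21 = 1·14 + 7   → row F = row D − 1·row E = (7, −8, 15)   [check: −8·301 + 15·161 = 7]
  14 = 2·7 + 0   → remainder 0, stop. gcd = 7 (last nonzero row F).
So gcd(161, 301) = 7, with Bézout identity −8·301 + 15·161 = 7. Containment (⊇): the Bézout identity exhibits 7 as an element of (161, 301), giving (7) ⊆ (161, 301). Containment (⊆): since 7 | 161 and 7 | 301 (161 = 7·23, 301 = 7·43), every Z-linear combination of 161 and 301 is divisible by 7, so (161, 301) ⊆ (7). Therefore (161, 301) = (7), d = 7.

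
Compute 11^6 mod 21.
Use repeated squaring. Binary(6) = 110. Walk through the bits of the exponent 6 left-to-right: at each bit after the leading one, square the running value, then multiply by 11 if the bit is 1 (always reducing mod 21):
  bit 1 = 1 (leading): start with 11.
  bit 2 = 1: square 11^2 = 121 ≡ 16; bit is 1, so multiply 16·11 = 176 ≡ 8 (mod 21).
  bit 3 = 0: square 8^2 = 64 ≡ 1 (mod 21).
Final value: 11^6 ≡ 1 (mod 21).

Final answer: 1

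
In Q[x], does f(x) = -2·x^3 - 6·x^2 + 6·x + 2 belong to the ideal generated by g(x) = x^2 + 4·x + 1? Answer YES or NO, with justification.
In Q[x] the ideal (g) consists of all multiples of g, so f ∈ (g) iff g | f, i.e. iff the remainder of f on division by g is 0. Divide f by g (g is monic, so eliminate the leading term of the running remainder at each step):
  leading term -2·x^3: subtract (-2·x)·g(x) = -2·x^3 - 8·x^2 - 2·x, leaving 2·x^2 + 8·x + 2
  leading term 2·x^2: subtract (2)·g(x) = 2·x^2 + 8·x + 2, leaving 0
The remainder is 0, so f(x) = g(x) · h(x) with h(x) = 2 - 2·x. Hence g | f, i.e. f ∈ (g).

Final answer: YES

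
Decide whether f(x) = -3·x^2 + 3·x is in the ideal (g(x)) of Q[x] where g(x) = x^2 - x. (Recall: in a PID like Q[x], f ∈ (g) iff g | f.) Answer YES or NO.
In Q[x] the ideal (g) consists of all multiples of g, so f ∈ (g) iff g | f, i.e. iff the remainder of f on division by g is 0. Divide f by g (g is monic, so eliminate the leading term of the running remainder at each step):
  leading term -3·x^2: subtract (-3)·g(x) = -3·x^2 + 3·x, leaving 0
The remainder is 0, so f(x) = g(x) · h(x) with h(x) = -3. Hence g | f, i.e. f ∈ (g).

Final answer: YES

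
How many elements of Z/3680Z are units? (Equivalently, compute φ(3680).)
Z/3680Z has φ(3680) = 1408 units

An element a ∈ Z/3680Z is a unit iff gcd(a, 3680) = 1, so the number of units is φ(3680). φ is multiplicative, with φ(p^e) = p^e − p^(e−1). Factorise 3680 = 2^5 · 5 · 23. Then
  φ(3680) = (2^5 − 2^4) · (5 − 1) · (23 − 1) = 16 · 4 · 22 = 1408.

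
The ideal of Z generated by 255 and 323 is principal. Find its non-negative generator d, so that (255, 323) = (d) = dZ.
(255, 323) = (17); d = 17

In the PID Z, (a, b) is generated by gcd(a, b). Compute gcd(323, 255) with the extended Euclidean algorithm, tracking rows (r, s, t) with s·323 + t·255 = r:
  row A: (323, 1, 0)   [1·323 + 0·255 = 323]
  row B: (255, 0, 1)   [0·323 + 1·255 = 255]
  323 = 1·255 + 68   → row C = row A − 1·row B = (68, 1, −1)   [check: 1·323 − 1·255 = 68]
  255 = 3·68 + 51   → row D = row B − 3·row C = (51, −3, 4)   [check: −3·323 + 4·255 = 51]
  68 = 1·51 + 17   → row E = row C − 1·row D = (17, 4, −5)   [check: 4·323 − 5·255 = 17]
  51 = 3·17 + 0   → remainder 0, stop. gcd = 17 (last nonzero row E).
So gcd(255, 323) = 17, with Bézout identity 4·323 − 5·255 = 17. Containment (⊇): the Bézout identity exhibits 17 as an element of (255, 323), giving (17) ⊆ (255, 323). Containment (⊆): since 17 | 255 and 17 | 323 (255 = 17·15, 323 = 17·19), every Z-linear combination of 255 and 323 is divisible by 17, so (255, 323) ⊆ (17). Therefore (255, 323) = (17), d = 17.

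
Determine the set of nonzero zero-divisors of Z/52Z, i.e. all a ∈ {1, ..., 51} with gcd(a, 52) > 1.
nonzero zero-divisors of Z/52Z = {2, 4, 6, 8, 10, 12, 13, 14, 16, 18, 20, 22, 24, 26, 28, 30, 32, 34, 36, 38, 39, 40, 42, 44, 46, 48, 50}

An element a ∈ Z/52Z (with a ≠ 0) is a zero-divisor iff gcd(a, 52) > 1 (because a is a unit precisely when gcd(a, n) = 1, and in Z/nZ every nonzero, non-unit element is a zero-divisor). Scan a = 1, ..., 51 and keep those with gcd(a, 52) > 1:
  gcd(2, 52) = 2, gcd(4, 52) = 4, gcd(6, 52) = 2, gcd(8, 52) = 4, gcd(10, 52) = 2, gcd(12, 52) = 4, gcd(13, 52) = 13, gcd(14, 52) = 2, gcd(16, 52) = 4, gcd(18, 52) = 2, gcd(20, 52) = 4, gcd(22, 52) = 2, gcd(24, 52) = 4, gcd(26, 52) = 26, gcd(28, 52) = 4, gcd(30, 52) = 2, gcd(32, 52) = 4, gcd(34, 52) = 2, gcd(36, 52) = 4, gcd(38, 52) = 2, gcd(39, 52) = 13, gcd(40, 52) = 4, gcd(42, 52) = 2, gcd(44, 52) = 4, gcd(46, 52) = 2, gcd(48, 52) = 4, gcd(50, 52) = 2.
All other a ∈ {1, ..., 51} have gcd(a, 52) = 1 and are units. So the nonzero zero-divisors are exactly the 27 values of a appearing in this scan.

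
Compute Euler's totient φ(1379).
φ(1379) = 1176

φ is multiplicative, with φ(p^e) = p^e − p^(e−1). Factorise 1379 = 7 · 197. Then
  φ(1379) = (7 − 1) · (197 − 1) = 6 · 196 = 1176.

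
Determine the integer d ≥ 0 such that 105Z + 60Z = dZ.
(105, 60) = (15); d = 15

In the PID Z, (a, b) is generated by gcd(a, b). Compute gcd(105, 60) with the extended Euclidean algorithm, tracking rows (r, s, t) with s·105 + t·60 = r:
  row A: (105, 1, 0)   [1·105 + 0·60 = 105]
  row B: (60, 0, 1)   [0·105 + 1·60 = 60]
  105 = 1·60 + 45   → row C = row A − 1·row B = (45, 1, −1)   [check: 1·105 − 1·60 = 45]
  60 = 1·45 + 15   → row D = row B − 1·row C = (15, −1, 2)   [check: −1·105 + 2·60 = 15]
  45 = 3·15 + 0   → remainder 0, stop. gcd = 15 (last nonzero row D).
So gcd(105, 60) = 15, with Bézout identity −1·105 + 2·60 = 15. Containment (⊇): the Bézout identity exhibits 15 as an element of (105, 60), giving (15) ⊆ (105, 60). Containment (⊆): since 15 | 105 and 15 | 60 (105 = 15·7, 60 = 15·4), every Z-linear combination of 105 and 60 is divisible by 15, so (105, 60) ⊆ (15). Therefore (105, 60) = (15), d = 15.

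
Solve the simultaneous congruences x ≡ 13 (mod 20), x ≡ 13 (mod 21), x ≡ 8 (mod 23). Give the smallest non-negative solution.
x ≡ 1273 (mod 9660); the representative in [0, 9660) is 1273

The moduli 20, 21, 23 are pairwise coprime, so by the CRT there is a unique solution mod 20·21·23 = 9660.
Solve by successive substitution. Start with x ≡ 13 (mod 20).
  Combine with x ≡ 13 (mod 21): write x = 13 + 20·t and require 13 + 20·t ≡ 13 (mod 21), i.e. 20·t ≡ 13 − 13 ≡ 0 (mod 21). Since 20^(−1) ≡ 20 (mod 21), t ≡ 20·0 ≡ 0 (mod 21). So x ≡ 13 + 20·0 = 13 (mod 420).
  Combine with x ≡ 8 (mod 23): write x = 13 + 420·t and require 13 + 420·t ≡ 8 (mod 23), i.e. 420·t ≡ 8 − 13 ≡ 18 (mod 23). Since 420^(−1) ≡ 4 (mod 23) (420 ≡ 6 (mod 23)), t ≡ 4·18 ≡ 3 (mod 23). So x ≡ 13 + 420·3 = 1273 (mod 9660).
Unique solution in [0, 9660): x = 1273.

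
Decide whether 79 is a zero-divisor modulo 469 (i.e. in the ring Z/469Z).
NO

gcd(79, 469) = 1, so 79 is a unit in Z/469Z (it has a multiplicative inverse). A unit cannot be a zero-divisor: if 79·b ≡ 0 then multiplying both sides by 79^(−1) gives b ≡ 0. So 79 is not a zero-divisor.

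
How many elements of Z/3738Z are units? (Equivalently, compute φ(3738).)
Z/3738Z has φ(3738) = 1056 units

An element a ∈ Z/3738Z is a unit iff gcd(a, 3738) = 1, so the number of units is φ(3738). φ is multiplicative, with φ(p^e) = p^e − p^(e−1). Factorise 3738 = 2 · 3 · 7 · 89. Then
  φ(3738) = (2 − 1) · (3 − 1) · (7 − 1) · (89 − 1) = 1 · 2 · 6 · 88 = 1056.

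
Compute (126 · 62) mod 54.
Reduce the factors first: 126 ≡ 18, 62 ≡ 8 (mod 54), so 126 · 62 ≡ 18 · 8 (mod 54). 18 · 8 = 144. Dividing by 54: 144 = 2·54 + 36. So (126 · 62) mod 54 = 36.

Final answer: 36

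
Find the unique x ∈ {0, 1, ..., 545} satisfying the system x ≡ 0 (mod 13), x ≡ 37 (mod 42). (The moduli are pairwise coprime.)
The moduli 13, 42 are pairwise coprime, so by the CRT there is a unique solution mod 13·42 = 546.
Solve by successive substitution. Start with x ≡ 0 (mod 13).
  Combine with x ≡ 37 (mod 42): write x = 13·t and require 13·t ≡ 37 (mod 42). Since 13^(−1) ≡ 13 (mod 42), t ≡ 13·37 ≡ 19 (mod 42). So x ≡ 13·19 = 247 (mod 546).
Unique solution in [0, 546): x = 247.

Final answer: x ≡ 247 (mod 546); the representative in [0, 546) is 247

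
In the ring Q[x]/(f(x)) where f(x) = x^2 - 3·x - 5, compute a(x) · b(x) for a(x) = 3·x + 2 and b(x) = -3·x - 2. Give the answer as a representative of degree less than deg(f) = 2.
First multiply in Q[x] without reducing: a · b = -9·x^2 - 12·x - 4. Now divide by f(x) = x^2 - 3·x - 5, eliminating the leading term at each step:
  leading term -9·x^2: subtract (-9)·f(x) = -9·x^2 + 27·x + 45, leaving -39·x - 49
The degree is now < 2, so this is the remainder. Hence a · b ≡ -39·x - 49 in Q[x]/(f).

Final answer: a · b ≡ -39·x - 49 (mod f(x))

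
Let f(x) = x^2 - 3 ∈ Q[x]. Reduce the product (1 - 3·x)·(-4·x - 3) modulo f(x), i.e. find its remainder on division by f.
First multiply in Q[x] without reducing: a · b = 12·x^2 + 5·x - 3. Now divide by f(x) = x^2 - 3, eliminating the leading term at each step:
  leading term 12·x^2: subtract (12)·f(x) = 12·x^2 - 36, leaving 5·x + 33
The degree is now < 2, so this is the remainder. Hence a · b ≡ 5·x + 33 in Q[x]/(f).

Final answer: a · b ≡ 5·x + 33 (mod f(x))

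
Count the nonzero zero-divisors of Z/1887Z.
In Z/1887Z each nonzero element is either a unit (gcd with 1887 is 1) or a zero-divisor (gcd > 1). The number of units is φ(1887): factorise 1887 = 3 · 17 · 37, so φ(1887) = (3 − 1) · (17 − 1) · (37 − 1) = 2 · 16 · 36 = 1152. The nonzero elements number 1887 − 1 = 1886. Hence the nonzero zero-divisors number 1886 − 1152 = 734.

Final answer: Z/1887Z has 734 nonzero zero-divisors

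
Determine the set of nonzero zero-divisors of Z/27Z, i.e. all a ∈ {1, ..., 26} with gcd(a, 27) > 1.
nonzero zero-divisors of Z/27Z = {3, 6, 9, 12, 15, 18, 21, 24}

An element a ∈ Z/27Z (with a ≠ 0) is a zero-divisor iff gcd(a, 27) > 1 (because a is a unit precisely when gcd(a, n) = 1, and in Z/nZ every nonzero, non-unit element is a zero-divisor). Scan a = 1, ..., 26 and keep those with gcd(a, 27) > 1:
  gcd(3, 27) = 3, gcd(6, 27) = 3, gcd(9, 27) = 9, gcd(12, 27) = 3, gcd(15, 27) = 3, gcd(18, 27) = 9, gcd(21, 27) = 3, gcd(24, 27) = 3.
All other a ∈ {1, ..., 26} have gcd(a, 27) = 1 and are units. So the nonzero zero-divisors are exactly the 8 values of a appearing in this scan.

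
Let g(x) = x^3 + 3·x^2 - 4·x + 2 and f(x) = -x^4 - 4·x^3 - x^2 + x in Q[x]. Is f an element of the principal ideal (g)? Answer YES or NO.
In Q[x] the ideal (g) consists of all multiples of g, so f ∈ (g) iff g | f, i.e. iff the remainder of f on division by g is 0. Divide f by g (g is monic, so eliminate the leading term of the running remainder at each step):
  leading term -x^4: subtract (-x)·g(x) = -x^4 - 3·x^3 + 4·x^2 - 2·x, leaving -x^3 - 5·x^2 + 3·x
  leading term -x^3: subtract (-1)·g(x) = -x^3 - 3·x^2 + 4·x - 2, leaving -2·x^2 - x + 2
The remainder r(x) = -2·x^2 - x + 2 ≠ 0 (and deg r < deg g), so g ∤ f, i.e. f ∉ (g).

Final answer: NO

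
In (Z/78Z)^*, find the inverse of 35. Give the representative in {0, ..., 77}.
Apply the extended Euclidean algorithm to (78, 35), tracking rows (r, s, t) with s·78 + t·35 = r. Each division r_prev = q·r_cur + r_new produces the new row as (previous row) − q·(current row):
  row A: (78, 1, 0)   [1·78 + 0·35 = 78]
  row B: (35, 0, 1)   [0·78 + 1·35 = 35]
  78 = 2·35 + 8   → row C = row A − 2·row B = (8, 1, −2)   [check: 1·78 − 2·35 = 8]
  35 = 4·8 + 3   → row D = row B − 4·row C = (3, −4, 9)   [check: −4·78 + 9·35 = 3]
  8 = 2·3 + 2   → row E = row C − 2·row D = (2, 9, −20)   [check: 9·78 − 20·35 = 2]
  3 = 1·2 + 1   → row F = row D − 1·row E = (1, −13, 29)   [check: −13·78 + 29·35 = 1]
  2 = 2·1 + 0   → remainder 0, stop. gcd = 1 (last nonzero row F).
The gcd is 1, so 35 is invertible mod 78. The last nonzero row gives −13·78 + 29·35 = 1, so t = 29. So 35^(−1) ≡ 29 (mod 78). Verify: 35 · 29 = 1015 ≡ 1 (mod 78). ✓

Final answer: 35^(−1) ≡ 29 (mod 78)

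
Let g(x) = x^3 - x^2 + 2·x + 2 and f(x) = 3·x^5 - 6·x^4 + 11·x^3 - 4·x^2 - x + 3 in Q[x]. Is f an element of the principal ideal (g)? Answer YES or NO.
NO

In Q[x] the ideal (g) consists of all multiples of g, so f ∈ (g) iff g | f, i.e. iff the remainder of f on division by g is 0. Divide f by g (g is monic, so eliminate the leading term of the running remainder at each step):
  leading term 3·x^5: subtract (3·x^2)·g(x) = 3·x^5 - 3·x^4 + 6·x^3 + 6·x^2, leaving -3·x^4 + 5·x^3 - 10·x^2 - x + 3
  leading term -3·x^4: subtract (-3·x)·g(x) = -3·x^4 + 3·x^3 - 6·x^2 - 6·x, leaving 2·x^3 - 4·x^2 + 5·x + 3
  leading term 2·x^3: subtract (2)·g(x) = 2·x^3 - 2·x^2 + 4·x + 4, leaving -2·x^2 + x - 1
The remainder r(x) = -2·x^2 + x - 1 ≠ 0 (and deg r < deg g), so g ∤ f, i.e. f ∉ (g).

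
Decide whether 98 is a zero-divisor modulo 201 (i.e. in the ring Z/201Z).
gcd(98, 201) = 1, so 98 is a unit in Z/201Z (it has a multiplicative inverse). A unit cannot be a zero-divisor: if 98·b ≡ 0 then multiplying both sides by 98^(−1) gives b ≡ 0. So 98 is not a zero-divisor.

Final answer: NO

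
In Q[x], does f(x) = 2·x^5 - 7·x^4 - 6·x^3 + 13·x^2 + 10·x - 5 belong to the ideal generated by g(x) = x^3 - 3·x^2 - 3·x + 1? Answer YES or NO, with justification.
NO

In Q[x] the ideal (g) consists of all multiples of g, so f ∈ (g) iff g | f, i.e. iff the remainder of f on division by g is 0. Divide f by g (g is monic, so eliminate the leading term of the running remainder at each step):
  leading term 2·x^5: subtract (2·x^2)·g(x) = 2·x^5 - 6·x^4 - 6·x^3 + 2·x^2, leaving -x^4 + 11·x^2 + 10·x - 5
  leading term -x^4: subtract (-x)·g(x) = -x^4 + 3·x^3 + 3·x^2 - x, leaving -3·x^3 + 8·x^2 + 11·x - 5
  leading term -3·x^3: subtract (-3)·g(x) = -3·x^3 + 9·x^2 + 9·x - 3, leaving -x^2 + 2·x - 2
The remainder r(x) = -x^2 + 2·x - 2 ≠ 0 (and deg r < deg g), so g ∤ f, i.e. f ∉ (g).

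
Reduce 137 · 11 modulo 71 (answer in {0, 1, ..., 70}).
Reduce the factors first: 137 ≡ 66 (mod 71), so 137 · 11 ≡ 66 · 11 (mod 71). 66 · 11 = 726. Dividing by 71: 726 = 10·71 + 16. So (137 · 11) mod 71 = 16.

Final answer: 16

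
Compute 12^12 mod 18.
Use repeated squaring. Binary(12) = 1100. Walk through the bits of the exponent 12 left-to-right: at each bit after the leading one, square the running value, then multiply by 12 if the bit is 1 (always reducing mod 18):
  bit 1 = 1 (leading): start with 12.
  bit 2 = 1: square 12^2 = 144 ≡ 0; bit is 1, so multiply 0·12 = 0 (mod 18).
  bit 3 = 0: square 0^2 = 0 (mod 18).
  bit 4 = 0: square 0^2 = 0 (mod 18).
Final value: 12^12 ≡ 0 (mod 18).

Final answer: 0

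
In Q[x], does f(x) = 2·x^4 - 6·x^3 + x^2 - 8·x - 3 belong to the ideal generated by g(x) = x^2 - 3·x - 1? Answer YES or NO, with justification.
NO

In Q[x] the ideal (g) consists of all multiples of g, so f ∈ (g) iff g | f, i.e. iff the remainder of f on division by g is 0. Divide f by g (g is monic, so eliminate the leading term of the running remainder at each step):
  leading term 2·x^4: subtract (2·x^2)·g(x) = 2·x^4 - 6·x^3 - 2·x^2, leaving 3·x^2 - 8·x - 3
  leading term 3·x^2: subtract (3)·g(x) = 3·x^2 - 9·x - 3, leaving x
The remainder r(x) = x ≠ 0 (and deg r < deg g), so g ∤ f, i.e. f ∉ (g).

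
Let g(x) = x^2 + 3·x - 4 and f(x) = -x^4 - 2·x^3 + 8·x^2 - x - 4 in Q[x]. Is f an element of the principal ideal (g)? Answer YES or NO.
In Q[x] the ideal (g) consists of all multiples of g, so f ∈ (g) iff g | f, i.e. iff the remainder of f on division by g is 0. Divide f by g (g is monic, so eliminate the leading term of the running remainder at each step):
  leading term -x^4: subtract (-x^2)·g(x) = -x^4 - 3·x^3 + 4·x^2, leaving x^3 + 4·x^2 - x - 4
  leading term x^3: subtract (x)·g(x) = x^3 + 3·x^2 - 4·x, leaving x^2 + 3·x - 4
  leading term x^2: subtract (1)·g(x) = x^2 + 3·x - 4, leaving 0
The remainder is 0, so f(x) = g(x) · h(x) with h(x) = -x^2 + x + 1. Hence g | f, i.e. f ∈ (g).

Final answer: YES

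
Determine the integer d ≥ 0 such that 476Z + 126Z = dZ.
In the PID Z, (a, b) is generated by gcd(a, b). Compute gcd(476, 126) with the extended Euclidean algorithm, tracking rows (r, s, t) with s·476 + t·126 = r:
  row A: (476, 1, 0)   [1·476 + 0·126 = 476]
  row B: (126, 0, 1)   [0·476 + 1·126 = 126]
  476 = 3·126 + 98   → row C = row A − 3·row B = (98, 1, −3)   [check: 1·476 − 3·126 = 98]
  126 = 1·98 + 28   → row D = row B − 1·row C = (28, −1, 4)   [check: −1·476 + 4·126 = 28]
  98 = 3·28 + 14   → row E = row C − 3·row D = (14, 4, −15)   [check: 4·476 − 15·126 = 14]
  28 = 2·14 + 0   → remainder 0, stop. gcd = 14 (last nonzero row E).
So gcd(476, 126) = 14, with Bézout identity 4·476 − 15·126 = 14. Containment (⊇): the Bézout identity exhibits 14 as an element of (476, 126), giving (14) ⊆ (476, 126). Containment (⊆): since 14 | 476 and 14 | 126 (476 = 14·34, 126 = 14·9), every Z-linear combination of 476 and 126 is divisible by 14, so (476, 126) ⊆ (14). Therefore (476, 126) = (14), d = 14.

Final answer: (476, 126) = (14); d = 14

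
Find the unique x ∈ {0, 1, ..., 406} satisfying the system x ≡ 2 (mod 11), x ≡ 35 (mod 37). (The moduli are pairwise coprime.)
The moduli 11, 37 are pairwise coprime, so by the CRT there is a unique solution mod 11·37 = 407.
Solve by successive substitution. Start with x ≡ 2 (mod 11).
  Combine with x ≡ 35 (mod 37): write x = 2 + 11·t and require 2 + 11·t ≡ 35 (mod 37), i.e. 11·t ≡ 35 − 2 ≡ 33 (mod 37). Since 11^(−1) ≡ 27 (mod 37), t ≡ 27·33 ≡ 3 (mod 37). So x ≡ 2 + 11·3 = 35 (mod 407).
Unique solution in [0, 407): x = 35.

Final answer: x ≡ 35 (mod 407); the representative in [0, 407) is 35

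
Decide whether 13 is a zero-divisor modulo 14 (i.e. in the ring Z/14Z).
gcd(13, 14) = 1, so 13 is a unit in Z/14Z (it has a multiplicative inverse). A unit cannot be a zero-divisor: if 13·b ≡ 0 then multiplying both sides by 13^(−1) gives b ≡ 0. So 13 is not a zero-divisor.

Final answer: NO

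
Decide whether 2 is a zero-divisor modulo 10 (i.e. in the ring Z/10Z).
gcd(2, 10) = 2 > 1, so 2 is not a unit in Z/10Z. In Z/nZ every nonzero non-unit is a zero-divisor: explicitly, take b = 10/gcd = 5 ≠ 0 (mod 10); then 2·5 = 10 = 1·10, i.e. 2·5 ≡ 0 (mod 10). So 2 is a zero-divisor.

Final answer: YES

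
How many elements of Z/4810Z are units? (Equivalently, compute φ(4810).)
An element a ∈ Z/4810Z is a unit iff gcd(a, 4810) = 1, so the number of units is φ(4810). φ is multiplicative, with φ(p^e) = p^e − p^(e−1). Factorise 4810 = 2 · 5 · 13 · 37. Then
  φ(4810) = (2 − 1) · (5 − 1) · (13 − 1) · (37 − 1) = 1 · 4 · 12 · 36 = 1728.

Final answer: Z/4810Z has φ(4810) = 1728 units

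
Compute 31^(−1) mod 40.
31^(−1) ≡ 31 (mod 40)

Apply the extended Euclidean algorithm to (40, 31), tracking rows (r, s, t) with s·40 + t·31 = r. Each division r_prev = q·r_cur + r_new produces the new row as (previous row) − q·(current row):
  row A: (40, 1, 0)   [1·40 + 0·31 = 40]
  row B: (31, 0, 1)   [0·40 + 1·31 = 31]
  40 = 1·31 + 9   → row C = row A − 1·row B = (9, 1, −1)   [check: 1·40 − 1·31 = 9]
  31 = 3·9 + 4   → row D = row B − 3·row C = (4, −3, 4)   [check: −3·40 + 4·31 = 4]
  9 = 2·4 + 1   → row E = row C − 2·row D = (1, 7, −9)   [check: 7·40 − 9·31 = 1]
  4 = 4·1 + 0   → remainder 0, stop. gcd = 1 (last nonzero row E).
The gcd is 1, so 31 is invertible mod 40. The last nonzero row gives 7·40 − 9·31 = 1, so t = −9. So 31^(−1) ≡ −9 ≡ 31 (mod 40). Verify: 31 · 31 = 961 ≡ 1 (mod 40). ✓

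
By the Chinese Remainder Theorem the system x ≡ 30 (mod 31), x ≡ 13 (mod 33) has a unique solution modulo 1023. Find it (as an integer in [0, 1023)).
x ≡ 805 (mod 1023); the representative in [0, 1023) is 805

The moduli 31, 33 are pairwise coprime, so by the CRT there is a unique solution mod 31·33 = 1023.
Solve by successive substitution. Start with x ≡ 30 (mod 31).
  Combine with x ≡ 13 (mod 33): write x = 30 + 31·t and require 30 + 31·t ≡ 13 (mod 33), i.e. 31·t ≡ 13 − 30 ≡ 16 (mod 33). Since 31^(−1) ≡ 16 (mod 33), t ≡ 16·16 ≡ 25 (mod 33). So x ≡ 30 + 31·25 = 805 (mod 1023).
Unique solution in [0, 1023): x = 805.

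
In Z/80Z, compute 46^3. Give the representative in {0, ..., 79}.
Use repeated squaring. Binary(3) = 11. Walk through the bits of the exponent 3 left-to-right: at each bit after the leading one, square the running value, then multiply by 46 if the bit is 1 (always reducing mod 80):
  bit 1 = 1 (leading): start with 46.
  bit 2 = 1: square 46^2 = 2116 ≡ 36; bit is 1, so multiply 36·46 = 1656 ≡ 56 (mod 80).
Final value: 46^3 ≡ 56 (mod 80).

Final answer: 56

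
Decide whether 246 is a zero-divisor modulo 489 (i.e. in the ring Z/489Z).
YES

gcd(246, 489) = 3 > 1, so 246 is not a unit in Z/489Z. In Z/nZ every nonzero non-unit is a zero-divisor: explicitly, take b = 489/gcd = 163 ≠ 0 (mod 489); then 246·163 = 40098 = 82·489, i.e. 246·163 ≡ 0 (mod 489). So 246 is a zero-divisor.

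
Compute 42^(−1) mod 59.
42^(−1) ≡ 52 (mod 59)

Apply the extended Euclidean algorithm to (59, 42), tracking rows (r, s, t) with s·59 + t·42 = r. Each division r_prev = q·r_cur + r_new produces the new row as (previous row) − q·(current row):
  row A: (59, 1, 0)   [1·59 + 0·42 = 59]
  row B: (42, 0, 1)   [0·59 + 1·42 = 42]
  59 = 1·42 + 17   → row C = row A − 1·row B = (17, 1, −1)   [check: 1·59 − 1·42 = 17]
  42 = 2·17 + 8   → row D = row B − 2·row C = (8, −2, 3)   [check: −2·59 + 3·42 = 8]
  17 = 2·8 + 1   → row E = row C − 2·row D = (1, 5, −7)   [check: 5·59 − 7·42 = 1]
  8 = 8·1 + 0   → remainder 0, stop. gcd = 1 (last nonzero row E).
The gcd is 1, so 42 is invertible mod 59. The last nonzero row gives 5·59 − 7·42 = 1, so t = −7. So 42^(−1) ≡ −7 ≡ 52 (mod 59). Verify: 42 · 52 = 2184 ≡ 1 (mod 59). ✓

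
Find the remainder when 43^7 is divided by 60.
Use repeated squaring. Binary(7) = 111. Walk through the bits of the exponent 7 left-to-right: at each bit after the leading one, square the running value, then multiply by 43 if the bit is 1 (always reducing mod 60):
  bit 1 = 1 (leading): start with 43.
  bit 2 = 1: square 43^2 = 1849 ≡ 49; bit is 1, so multiply 49·43 = 2107 ≡ 7 (mod 60).
  bit 3 = 1: square 7^2 = 49; bit is 1, so multiply 49·43 = 2107 ≡ 7 (mod 60).
Final value: 43^7 ≡ 7 (mod 60).

Final answer: 7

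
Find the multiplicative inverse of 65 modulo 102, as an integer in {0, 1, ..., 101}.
65^(−1) ≡ 11 (mod 102)

Apply the extended Euclidean algorithm to (102, 65), tracking rows (r, s, t) with s·102 + t·65 = r. Each division r_prev = q·r_cur + r_new produces the new row as (previous row) − q·(current row):
  row A: (102, 1, 0)   [1·102 + 0·65 = 102]
  row B: (65, 0, 1)   [0·102 + 1·65 = 65]
  102 = 1·65 + 37   → row C = row A − 1·row B = (37, 1, −1)   [check: 1·102 − 1·65 = 37]
  65 = 1·37 + 28   → row D = row B − 1·row C = (28, −1, 2)   [check: −1·102 + 2·65 = 28]
  37 = 1·28 + 9   → row E = row C − 1·row D = (9, 2, −3)   [check: 2·102 − 3·65 = 9]
  28 = 3·9 + 1   → row F = row D − 3·row E = (1, −7, 11)   [check: −7·102 + 11·65 = 1]
  9 = 9·1 + 0   → remainder 0, stop. gcd = 1 (last nonzero row F).
The gcd is 1, so 65 is invertible mod 102. The last nonzero row gives −7·102 + 11·65 = 1, so t = 11. So 65^(−1) ≡ 11 (mod 102). Verify: 65 · 11 = 715 ≡ 1 (mod 102). ✓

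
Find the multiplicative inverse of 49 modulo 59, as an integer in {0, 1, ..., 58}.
49^(−1) ≡ 53 (mod 59)

Apply the extended Euclidean algorithm to (59, 49), tracking rows (r, s, t) with s·59 + t·49 = r. Each division r_prev = q·r_cur + r_new produces the new row as (previous row) − q·(current row):
  row A: (59, 1, 0)   [1·59 + 0·49 = 59]
  row B: (49, 0, 1)   [0·59 + 1·49 = 49]
  59 = 1·49 + 10   → row C = row A − 1·row B = (10, 1, −1)   [check: 1·59 − 1·49 = 10]
  49 = 4·10 + 9   → row D = row B − 4·row C = (9, −4, 5)   [check: −4·59 + 5·49 = 9]
  10 = 1·9 + 1   → row E = row C − 1·row D = (1, 5, −6)   [check: 5·59 − 6·49 = 1]
  9 = 9·1 + 0   → remainder 0, stop. gcd = 1 (last nonzero row E).
The gcd is 1, so 49 is invertible mod 59. The last nonzero row gives 5·59 − 6·49 = 1, so t = −6. So 49^(−1) ≡ −6 ≡ 53 (mod 59). Verify: 49 · 53 = 2597 ≡ 1 (mod 59). ✓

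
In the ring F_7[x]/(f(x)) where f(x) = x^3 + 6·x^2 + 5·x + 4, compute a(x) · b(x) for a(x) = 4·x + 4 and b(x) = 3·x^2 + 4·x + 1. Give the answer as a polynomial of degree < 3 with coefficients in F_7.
a · b ≡ 5·x^2 + 2·x + 5 (mod f(x))

Multiply as integer polynomials: a · b = 12·x^3 + 28·x^2 + 20·x + 4. Reducing coefficients mod 7: a · b ≡ 5·x^3 + 6·x + 4. Now divide by f(x) = x^3 + 6·x^2 + 5·x + 4 in F_7[x], eliminating the leading term at each step:
  leading term 5·x^3: subtract (5)·f(x) = 5·x^3 + 2·x^2 + 4·x + 6, leaving 5·x^2 + 2·x + 5 (coefficients mod 7)
The degree is now < 3, so this is the remainder. Hence a · b ≡ 5·x^2 + 2·x + 5 in F_7[x]/(f).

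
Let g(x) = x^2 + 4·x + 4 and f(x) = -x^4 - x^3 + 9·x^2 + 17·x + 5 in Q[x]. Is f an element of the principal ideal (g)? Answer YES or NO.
In Q[x] the ideal (g) consists of all multiples of g, so f ∈ (g) iff g | f, i.e. iff the remainder of f on division by g is 0. Divide f by g (g is monic, so eliminate the leading term of the running remainder at each step):
  leading term -x^4: subtract (-x^2)·g(x) = -x^4 - 4·x^3 - 4·x^2, leaving 3·x^3 + 13·x^2 + 17·x + 5
  leading term 3·x^3: subtract (3·x)·g(x) = 3·x^3 + 12·x^2 + 12·x, leaving x^2 + 5·x + 5
  leading term x^2: subtract (1)·g(x) = x^2 + 4·x + 4, leaving x + 1
The remainder r(x) = x + 1 ≠ 0 (and deg r < deg g), so g ∤ f, i.e. f ∉ (g).

Final answer: NO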